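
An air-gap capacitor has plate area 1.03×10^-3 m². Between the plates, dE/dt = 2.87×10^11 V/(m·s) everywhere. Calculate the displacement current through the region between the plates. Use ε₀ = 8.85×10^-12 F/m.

I_d = ε₀ A (dE/dt) = (8.85×10^-12)(1.03×10^-3 m²)(2.87×10^11) = 2.62×10^-3 A.

2.62×10^-3 A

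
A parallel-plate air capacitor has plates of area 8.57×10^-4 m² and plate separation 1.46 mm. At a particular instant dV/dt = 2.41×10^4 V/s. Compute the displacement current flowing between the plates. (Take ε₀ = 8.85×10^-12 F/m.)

The displacement current equals the charging current C dV/dt. With C = ε₀A/d = (8.85×10^-12)(8.57×10^-4)/(1.46×10^-3) = 5.195×10^-12 F, I_d = (5.195×10^-12)(2.41×10^4) = 1.25×10^-7 A.

1.25×10^-7 A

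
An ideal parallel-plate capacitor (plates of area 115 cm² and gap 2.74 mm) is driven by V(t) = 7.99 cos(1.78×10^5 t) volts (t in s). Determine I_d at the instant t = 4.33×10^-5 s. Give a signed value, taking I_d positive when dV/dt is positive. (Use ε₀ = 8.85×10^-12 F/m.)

C = ε₀A/d = (8.85×10^-12)(0.0115)/(2.74×10^-3) = 3.714×10^-11 F. dV/dt = V₀ω·−sin(ωt); at ωt = 7.7074 rad this factor is -0.9893.
I_d = C dV/dt = (3.714×10^-11)(7.99)(1.78×10^5)(-0.9893) = -5.23×10^-5 A.

-5.23×10^-5 A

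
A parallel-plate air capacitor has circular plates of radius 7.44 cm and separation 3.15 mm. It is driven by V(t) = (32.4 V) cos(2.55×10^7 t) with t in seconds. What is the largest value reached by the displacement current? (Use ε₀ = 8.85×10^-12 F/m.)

0.0404 A

C = ε₀A/d = (8.85×10^-12)(0.01739)/(3.15×10^-3) = 4.886×10^-11 F; ω = 2.55×10^7 rad/s.
I_d = C dV/dt, so |I_d|_max = C V₀ ω = (4.886×10^-11)(32.4)(2.55×10^7) = 0.0404 A.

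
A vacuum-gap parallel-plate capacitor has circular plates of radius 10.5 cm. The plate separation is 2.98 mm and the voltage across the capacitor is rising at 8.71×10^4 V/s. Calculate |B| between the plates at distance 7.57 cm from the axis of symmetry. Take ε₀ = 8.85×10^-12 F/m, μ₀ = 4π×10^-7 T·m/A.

1.23×10^-11 T

I_d = C dV/dt with C = ε₀πR²/d = 1.029×10^-10 F, so I_d = (1.029×10^-10)(8.71×10^4) = 8.963×10^-6 A.
∮B·dl = μ₀ I_d,enc with I_d,enc = I_d r²/R² = 4.659×10^-6 A; so B = μ₀ I_d,enc/(2πr) = 1.23×10^-11 T.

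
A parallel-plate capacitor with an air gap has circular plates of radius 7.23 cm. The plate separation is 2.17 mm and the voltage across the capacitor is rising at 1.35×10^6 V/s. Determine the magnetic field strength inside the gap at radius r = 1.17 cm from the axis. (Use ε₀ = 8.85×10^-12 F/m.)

dE/dt = (dV/dt)/d = 6.221×10^8 V/(m·s); I_d = ε₀(πR²)(dE/dt) = (8.85×10^-12)(0.01642)(6.221×10^8) = 9.040×10^-5 A.
An Ampèrian loop of radius r encloses a fraction (r/R)² of I_d. Then B·2πr = μ₀ I_d (r/R)², giving B = μ₀ I_d r/(2πR²) = 4.05×10^-11 T.

4.05×10^-11 T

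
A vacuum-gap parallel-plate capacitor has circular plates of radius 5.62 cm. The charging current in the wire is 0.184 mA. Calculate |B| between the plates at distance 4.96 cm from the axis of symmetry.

5.78×10^-10 T

Between the plates the displacement current equals the wire current: I_d = 0.184 mA = 1.84×10^-4 A.
For r < R the Ampère–Maxwell law gives B(2πr) = μ₀ I_d (r²/R²), so B = μ₀ I_d r/(2πR²) = (4π×10^-7)(1.84×10^-4)(0.0496)/(2π·0.0562²) = 5.78×10^-10 T.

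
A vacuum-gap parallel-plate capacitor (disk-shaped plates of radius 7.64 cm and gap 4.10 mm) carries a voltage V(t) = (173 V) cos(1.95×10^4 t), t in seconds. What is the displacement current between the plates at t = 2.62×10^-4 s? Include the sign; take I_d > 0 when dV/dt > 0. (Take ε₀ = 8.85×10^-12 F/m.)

1.23×10^-4 A

dV/dt = (173)(1.95×10^4)·−sin(5.109) = 3.112×10^6 V/s.
I_d = C dV/dt with C = ε₀A/d = (8.85×10^-12)(0.01834)/(4.10×10^-3) = 3.959×10^-11 F, so I_d = (3.959×10^-11)(3.112×10^6) = 1.23×10^-4 A.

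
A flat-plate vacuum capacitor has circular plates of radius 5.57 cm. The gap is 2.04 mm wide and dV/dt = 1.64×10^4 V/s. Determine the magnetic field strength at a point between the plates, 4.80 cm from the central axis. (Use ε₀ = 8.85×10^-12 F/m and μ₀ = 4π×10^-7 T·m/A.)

dE/dt = (dV/dt)/d = 8.039×10^6 V/(m·s); I_d = ε₀(πR²)(dE/dt) = (8.85×10^-12)(9.747×10^-3)(8.039×10^6) = 6.935×10^-7 A.
∮B·dl = μ₀ I_d,enc with I_d,enc = I_d r²/R² = 5.150×10^-7 A; so B = μ₀ I_d,enc/(2πr) = 2.15×10^-12 T.

2.15×10^-12 T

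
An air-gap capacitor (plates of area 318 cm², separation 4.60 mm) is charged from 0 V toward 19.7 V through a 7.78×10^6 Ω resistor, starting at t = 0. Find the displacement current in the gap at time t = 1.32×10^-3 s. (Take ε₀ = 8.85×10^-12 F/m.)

C = ε₀A/d = (8.85×10^-12)(0.0318)/(4.60×10^-3) = 6.118×10^-11 F and τ = RC = 4.760×10^-4 s. I_d in the gap equals the RC charging current.
I_d(t) = (V₀/R) e^(−t/τ) = 2.532×10^-6 · e^(−2.773) = 1.58×10^-7 A.

1.58×10^-7 A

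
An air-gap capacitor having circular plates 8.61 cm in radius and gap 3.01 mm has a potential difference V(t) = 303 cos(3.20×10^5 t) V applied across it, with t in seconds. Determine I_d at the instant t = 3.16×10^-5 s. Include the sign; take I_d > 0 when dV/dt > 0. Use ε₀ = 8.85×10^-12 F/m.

C = ε₀A/d = (8.85×10^-12)(0.02329)/(3.01×10^-3) = 6.848×10^-11 F. dV/dt = V₀ω·−sin(ωt); at ωt = 10.112 rad this factor is 0.6344.
I_d = C dV/dt = (6.848×10^-11)(303)(3.20×10^5)(0.6344) = 4.21×10^-3 A.

4.21×10^-3 A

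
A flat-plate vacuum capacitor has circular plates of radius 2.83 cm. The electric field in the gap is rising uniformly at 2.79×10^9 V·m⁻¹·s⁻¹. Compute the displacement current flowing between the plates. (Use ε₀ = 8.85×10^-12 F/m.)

I_d = ε₀ A (dE/dt) = (8.85×10^-12)(2.516×10^-3 m²)(2.79×10^9) = 6.21×10^-5 A.

6.21×10^-5 A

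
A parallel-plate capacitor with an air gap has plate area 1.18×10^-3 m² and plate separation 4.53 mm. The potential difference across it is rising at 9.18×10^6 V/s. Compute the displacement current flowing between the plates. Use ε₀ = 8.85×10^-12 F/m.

2.12×10^-5 A

E = V/d so dE/dt = (dV/dt)/d = 2.026×10^9 V/(m·s), and I_d = ε₀ A dE/dt = (8.85×10^-12)(1.18×10^-3)(2.026×10^9) = 2.12×10^-5 A.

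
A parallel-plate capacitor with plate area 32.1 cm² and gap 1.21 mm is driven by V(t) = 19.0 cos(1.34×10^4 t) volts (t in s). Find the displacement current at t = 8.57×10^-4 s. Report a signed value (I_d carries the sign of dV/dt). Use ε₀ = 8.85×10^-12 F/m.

C = ε₀A/d = (8.85×10^-12)(3.21×10^-3)/(1.21×10^-3) = 2.348×10^-11 F. dV/dt = V₀ω·−sin(ωt); at ωt = 11.4838 rad this factor is 0.8832.
I_d = C dV/dt = (2.348×10^-11)(19.0)(1.34×10^4)(0.8832) = 5.28×10^-6 A.

5.28×10^-6 A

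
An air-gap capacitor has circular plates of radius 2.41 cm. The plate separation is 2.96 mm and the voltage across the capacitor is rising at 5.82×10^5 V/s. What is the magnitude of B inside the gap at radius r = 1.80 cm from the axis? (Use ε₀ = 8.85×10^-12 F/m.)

1.97×10^-11 T

dE/dt = (dV/dt)/d = 1.966×10^8 V/(m·s); I_d = ε₀(πR²)(dE/dt) = (8.85×10^-12)(1.825×10^-3)(1.966×10^8) = 3.175×10^-6 A.
An Ampèrian loop of radius r encloses a fraction (r/R)² of I_d. Then B·2πr = μ₀ I_d (r/R)², giving B = μ₀ I_d r/(2πR²) = 1.97×10^-11 T.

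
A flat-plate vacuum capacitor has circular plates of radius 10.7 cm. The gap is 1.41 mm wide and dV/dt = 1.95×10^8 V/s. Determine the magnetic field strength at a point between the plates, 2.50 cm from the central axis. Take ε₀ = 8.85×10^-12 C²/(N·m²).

1.92×10^-8 T

With E = V/d, dE/dt = 1.383×10^11 V/(m·s) and πR² = 0.03597 m², giving I_d = ε₀ πR² dE/dt = 0.04403 A.
For r < R the Ampère–Maxwell law gives B(2πr) = μ₀ I_d (r²/R²), so B = μ₀ I_d r/(2πR²) = (4π×10^-7)(0.04403)(0.0250)/(2π·0.107²) = 1.92×10^-8 T.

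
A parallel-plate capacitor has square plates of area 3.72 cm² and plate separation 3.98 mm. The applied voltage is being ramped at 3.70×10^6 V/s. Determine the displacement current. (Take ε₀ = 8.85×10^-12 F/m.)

The field between the plates is E = V/d, so dE/dt = (3.70×10^6)/(3.98×10^-3 m) = 9.296×10^8 V/(m·s).
I_d = ε₀ A (dE/dt) = (8.85×10^-12)(3.72×10^-4)(9.296×10^8) = 3.06×10^-6 A.

3.06×10^-6 A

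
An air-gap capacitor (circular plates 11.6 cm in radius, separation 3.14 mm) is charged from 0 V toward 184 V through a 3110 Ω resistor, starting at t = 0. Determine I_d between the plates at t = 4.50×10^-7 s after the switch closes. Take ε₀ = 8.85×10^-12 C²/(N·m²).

0.0176 A

C = ε₀A/d = (8.85×10^-12)(0.04227)/(3.14×10^-3) = 1.191×10^-10 F, so τ = RC = 3.704×10^-7 s.
The conduction current is I(t) = (V₀/R) e^(−t/τ), and the displacement current between the plates equals it.
t/τ = 1.215; I_d = (184/3110) · e^(−1.215) = (0.05916)(0.2967) = 0.0176 A.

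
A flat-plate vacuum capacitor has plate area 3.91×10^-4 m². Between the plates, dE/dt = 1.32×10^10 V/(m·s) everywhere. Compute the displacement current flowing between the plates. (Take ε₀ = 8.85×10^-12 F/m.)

I_d = ε₀ A (dE/dt) = (8.85×10^-12)(3.91×10^-4 m²)(1.32×10^10) = 4.57×10^-5 A.

4.57×10^-5 A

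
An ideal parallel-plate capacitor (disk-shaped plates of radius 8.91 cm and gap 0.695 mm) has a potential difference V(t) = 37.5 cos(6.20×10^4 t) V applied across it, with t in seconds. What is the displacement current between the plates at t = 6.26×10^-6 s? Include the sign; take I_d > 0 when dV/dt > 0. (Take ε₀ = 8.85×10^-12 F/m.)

-2.79×10^-4 A

C = ε₀A/d = (8.85×10^-12)(0.02494)/(6.95×10^-4) = 3.176×10^-10 F. dV/dt = V₀ω·−sin(ωt); at ωt = 0.38812 rad this factor is -0.3784.
I_d = C dV/dt = (3.176×10^-10)(37.5)(6.20×10^4)(-0.3784) = -2.79×10^-4 A.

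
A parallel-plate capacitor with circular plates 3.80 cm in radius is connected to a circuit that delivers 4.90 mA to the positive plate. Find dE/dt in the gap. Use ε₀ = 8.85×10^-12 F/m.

1.22×10^11 V/(m·s)

The displacement current between the plates equals the conduction current, I_d = 4.90 mA.
Since I_d = ε₀ A dE/dt, dE/dt = I_d/(ε₀A) = (4.90×10^-3)/((8.85×10^-12)(4.536×10^-3)) = 1.22×10^11 V/(m·s).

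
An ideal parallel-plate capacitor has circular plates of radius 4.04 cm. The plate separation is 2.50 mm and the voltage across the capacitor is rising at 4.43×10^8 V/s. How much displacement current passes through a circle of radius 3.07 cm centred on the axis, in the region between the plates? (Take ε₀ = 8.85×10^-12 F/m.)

dE/dt = (dV/dt)/d = 1.772×10^11 V/(m·s); I_d = ε₀(πR²)(dE/dt) = (8.85×10^-12)(5.128×10^-3)(1.772×10^11) = 8.042×10^-3 A.
Through an area πr² the displacement current is I_d·(πr²/πR²) = I_d (r/R)² = 4.64×10^-3 A.

4.64×10^-3 A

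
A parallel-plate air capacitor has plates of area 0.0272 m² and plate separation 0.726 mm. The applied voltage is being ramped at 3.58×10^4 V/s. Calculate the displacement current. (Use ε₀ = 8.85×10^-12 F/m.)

The displacement current equals the charging current C dV/dt. With C = ε₀A/d = (8.85×10^-12)(0.0272)/(7.26×10^-4) = 3.316×10^-10 F, I_d = (3.316×10^-10)(3.58×10^4) = 1.19×10^-5 A.

1.19×10^-5 A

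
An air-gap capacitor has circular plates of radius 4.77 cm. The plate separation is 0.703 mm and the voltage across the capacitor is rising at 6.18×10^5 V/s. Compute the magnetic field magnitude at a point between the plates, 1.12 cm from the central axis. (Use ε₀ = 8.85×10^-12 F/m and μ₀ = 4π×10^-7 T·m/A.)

dE/dt = (dV/dt)/d = 8.791×10^8 V/(m·s); I_d = ε₀(πR²)(dE/dt) = (8.85×10^-12)(7.148×10^-3)(8.791×10^8) = 5.561×10^-5 A.
For r < R the Ampère–Maxwell law gives B(2πr) = μ₀ I_d (r²/R²), so B = μ₀ I_d r/(2πR²) = (4π×10^-7)(5.561×10^-5)(0.0112)/(2π·0.0477²) = 5.47×10^-11 T.

5.47×10^-11 T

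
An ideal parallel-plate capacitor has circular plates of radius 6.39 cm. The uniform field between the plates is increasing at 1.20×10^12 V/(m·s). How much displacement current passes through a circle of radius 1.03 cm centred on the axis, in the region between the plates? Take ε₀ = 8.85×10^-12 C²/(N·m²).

3.54×10^-3 A

Total displacement current: I_d = ε₀(πR²)(dE/dt) = (8.85×10^-12)(0.01283)(1.20×10^12) = 0.1363 A.
Through an area πr² the displacement current is I_d·(πr²/πR²) = I_d (r/R)² = 3.54×10^-3 A.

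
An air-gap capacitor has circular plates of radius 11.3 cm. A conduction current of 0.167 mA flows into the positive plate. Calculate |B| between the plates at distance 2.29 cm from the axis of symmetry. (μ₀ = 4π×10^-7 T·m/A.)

5.99×10^-11 T

Between the plates the displacement current equals the wire current: I_d = 0.167 mA = 1.67×10^-4 A.
∮B·dl = μ₀ I_d,enc with I_d,enc = I_d r²/R² = 6.859×10^-6 A; so B = μ₀ I_d,enc/(2πr) = 5.99×10^-11 T.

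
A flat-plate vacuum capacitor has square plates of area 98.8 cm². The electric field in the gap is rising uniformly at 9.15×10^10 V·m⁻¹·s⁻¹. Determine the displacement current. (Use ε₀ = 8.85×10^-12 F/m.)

The displacement current is ε₀ times dΦ_E/dt = ε₀ A dE/dt = (8.85×10^-12)(9.88×10^-3)(9.15×10^10) = 8.00×10^-3 A.

8.00×10^-3 A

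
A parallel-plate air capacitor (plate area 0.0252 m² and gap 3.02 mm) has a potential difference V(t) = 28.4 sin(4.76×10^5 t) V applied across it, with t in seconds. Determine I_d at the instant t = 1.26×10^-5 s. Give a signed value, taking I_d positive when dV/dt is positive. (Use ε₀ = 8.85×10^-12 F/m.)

dE/dt = (V₀ω/d)·cos(ωt) with ωt = 5.9976 rad: (28.4)(4.76×10^5)(0.9595)/(3.02×10^-3) = 4.295×10^9 V/(m·s).
I_d = ε₀ A dE/dt = (8.85×10^-12)(0.0252)(4.295×10^9) = 9.58×10^-4 A.

9.58×10^-4 A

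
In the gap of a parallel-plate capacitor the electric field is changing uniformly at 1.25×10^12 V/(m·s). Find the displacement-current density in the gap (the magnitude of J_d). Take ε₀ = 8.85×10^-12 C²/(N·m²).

The displacement-current density is ε₀ ∂E/∂t = (8.85×10^-12)(1.25×10^12) = 11.1 A/m².

11.1 A/m²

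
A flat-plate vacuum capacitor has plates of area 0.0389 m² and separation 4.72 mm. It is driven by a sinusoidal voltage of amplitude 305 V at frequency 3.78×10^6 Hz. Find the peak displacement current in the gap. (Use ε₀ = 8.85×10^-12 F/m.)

C = ε₀A/d = (8.85×10^-12)(0.0389)/(4.72×10^-3) = 7.294×10^-11 F; ω = 2πf = 2.375×10^7 rad/s.
I_d = C dV/dt, so |I_d|_max = C V₀ ω = (7.294×10^-11)(305)(2.375×10^7) = 0.528 A.

0.528 A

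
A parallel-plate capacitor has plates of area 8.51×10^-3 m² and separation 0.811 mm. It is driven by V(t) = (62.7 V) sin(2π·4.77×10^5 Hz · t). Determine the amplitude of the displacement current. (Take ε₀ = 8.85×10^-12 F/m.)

(dE/dt)_max = V₀ω/d = 2.317×10^11 V/(m·s); ω = 2πf = 2.997×10^6 rad/s.
I_d,max = ε₀ A (dE/dt)_max = (8.85×10^-12)(8.51×10^-3)(2.317×10^11) = 0.0175 A.

0.0175 A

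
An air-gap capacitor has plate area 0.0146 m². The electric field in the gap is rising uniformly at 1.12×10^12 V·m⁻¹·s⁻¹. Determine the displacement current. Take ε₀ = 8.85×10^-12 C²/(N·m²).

0.145 A

The displacement current is ε₀ times dΦ_E/dt = ε₀ A dE/dt = (8.85×10^-12)(0.0146)(1.12×10^12) = 0.145 A.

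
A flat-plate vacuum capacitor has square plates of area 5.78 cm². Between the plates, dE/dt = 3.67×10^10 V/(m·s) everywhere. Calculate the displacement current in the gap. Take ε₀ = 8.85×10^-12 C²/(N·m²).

The displacement current is ε₀ times dΦ_E/dt = ε₀ A dE/dt = (8.85×10^-12)(5.78×10^-4)(3.67×10^10) = 1.88×10^-4 A.

1.88×10^-4 A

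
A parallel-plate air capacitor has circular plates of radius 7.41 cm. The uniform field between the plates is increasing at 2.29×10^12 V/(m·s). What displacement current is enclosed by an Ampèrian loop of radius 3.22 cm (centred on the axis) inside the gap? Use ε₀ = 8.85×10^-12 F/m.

0.0660 A

Total displacement current: I_d = ε₀(πR²)(dE/dt) = (8.85×10^-12)(0.01725)(2.29×10^12) = 0.3496 A.
Since J_d is uniform, the enclosed fraction is (r/R)² = 0.1888, giving I_d,enc = 0.0660 A.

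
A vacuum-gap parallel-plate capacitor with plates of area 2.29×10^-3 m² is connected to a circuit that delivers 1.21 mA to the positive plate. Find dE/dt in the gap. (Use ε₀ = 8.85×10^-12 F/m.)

5.97×10^10 V/(m·s)

By continuity, I_d in the gap equals the 1.21 mA flowing in the wire.
Inverting I_d = ε₀ A dE/dt gives dE/dt = 1.21×10^-3 / (8.85×10^-12 · 2.29×10^-3) = 5.97×10^10 V/(m·s).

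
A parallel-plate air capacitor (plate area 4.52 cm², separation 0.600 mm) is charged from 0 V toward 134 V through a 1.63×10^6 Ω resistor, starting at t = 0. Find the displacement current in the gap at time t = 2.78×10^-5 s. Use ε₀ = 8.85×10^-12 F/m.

With C = ε₀A/d = (8.85×10^-12)(4.52×10^-4)/(6.00×10^-4) = 6.667×10^-12 F, the time constant is τ = RC = 1.087×10^-5 s, so t/τ = 2.557 and e^(−t/τ) = 0.07754.
I_d = I_cond = (V₀/R) e^(−t/τ) = (8.221×10^-5)(0.07754) = 6.37×10^-6 A.

6.37×10^-6 A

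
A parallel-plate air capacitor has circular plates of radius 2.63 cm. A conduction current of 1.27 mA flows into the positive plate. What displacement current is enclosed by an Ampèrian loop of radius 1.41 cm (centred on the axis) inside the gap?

No conduction current crosses the gap, so I_d there equals the 1.27×10^-3 A in the leads.
Since J_d is uniform, the enclosed fraction is (r/R)² = 0.2874, giving I_d,enc = 3.65×10^-4 A.

3.65×10^-4 A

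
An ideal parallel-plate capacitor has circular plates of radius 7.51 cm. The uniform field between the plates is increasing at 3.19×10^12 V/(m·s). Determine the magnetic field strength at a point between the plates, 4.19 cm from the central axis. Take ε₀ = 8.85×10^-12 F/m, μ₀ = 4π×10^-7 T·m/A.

7.43×10^-7 T

Total displacement current: I_d = ε₀(πR²)(dE/dt) = (8.85×10^-12)(0.01772)(3.19×10^12) = 0.5003 A.
∮B·dl = μ₀ I_d,enc with I_d,enc = I_d r²/R² = 0.1557 A; so B = μ₀ I_d,enc/(2πr) = 7.43×10^-7 T.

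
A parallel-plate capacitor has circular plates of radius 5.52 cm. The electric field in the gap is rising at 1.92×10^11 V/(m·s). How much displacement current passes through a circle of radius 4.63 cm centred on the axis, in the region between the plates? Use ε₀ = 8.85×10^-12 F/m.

0.0114 A

Total displacement current: I_d = ε₀(πR²)(dE/dt) = (8.85×10^-12)(9.573×10^-3)(1.92×10^11) = 0.01627 A.
Since J_d is uniform, the enclosed fraction is (r/R)² = 0.7035, giving I_d,enc = 0.0114 A.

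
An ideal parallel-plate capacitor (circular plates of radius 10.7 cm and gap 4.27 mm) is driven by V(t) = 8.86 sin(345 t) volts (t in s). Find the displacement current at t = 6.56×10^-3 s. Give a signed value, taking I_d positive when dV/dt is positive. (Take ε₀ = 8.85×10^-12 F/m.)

-1.45×10^-7 A

dE/dt = (V₀ω/d)·cos(ωt) with ωt = 2.2632 rad: (8.86)(345)(-0.6384)/(4.27×10^-3) = -4.570×10^5 V/(m·s).
I_d = ε₀ A dE/dt = (8.85×10^-12)(0.03597)(-4.570×10^5) = -1.45×10^-7 A.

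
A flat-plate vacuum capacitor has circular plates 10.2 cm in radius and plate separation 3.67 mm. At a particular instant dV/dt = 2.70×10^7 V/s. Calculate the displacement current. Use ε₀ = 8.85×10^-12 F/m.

C = ε₀A/d = (8.85×10^-12)(0.03269)/(3.67×10^-3) = 7.883×10^-11 F.
I_d = C dV/dt = (7.883×10^-11)(2.70×10^7) = 2.13×10^-3 A.

2.13×10^-3 A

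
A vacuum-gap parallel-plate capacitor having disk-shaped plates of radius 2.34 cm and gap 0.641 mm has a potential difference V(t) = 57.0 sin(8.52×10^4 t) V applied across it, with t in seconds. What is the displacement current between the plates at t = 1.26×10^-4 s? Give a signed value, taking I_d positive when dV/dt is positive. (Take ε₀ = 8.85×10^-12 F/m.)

-2.97×10^-5 A

dV/dt = (57.0)(8.52×10^4)·cos(10.7352) = -1.250×10^6 V/s.
I_d = C dV/dt with C = ε₀A/d = (8.85×10^-12)(1.720×10^-3)/(6.41×10^-4) = 2.375×10^-11 F, so I_d = (2.375×10^-11)(-1.250×10^6) = -2.97×10^-5 A.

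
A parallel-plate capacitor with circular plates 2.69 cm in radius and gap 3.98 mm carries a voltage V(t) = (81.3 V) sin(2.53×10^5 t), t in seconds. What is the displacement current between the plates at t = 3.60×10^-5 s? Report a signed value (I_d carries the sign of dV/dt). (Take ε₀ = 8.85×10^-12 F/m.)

dV/dt = (81.3)(2.53×10^5)·cos(9.108) = -1.955×10^7 V/s.
I_d = C dV/dt with C = ε₀A/d = (8.85×10^-12)(2.273×10^-3)/(3.98×10^-3) = 5.054×10^-12 F, so I_d = (5.054×10^-12)(-1.955×10^7) = -9.88×10^-5 A.

-9.88×10^-5 A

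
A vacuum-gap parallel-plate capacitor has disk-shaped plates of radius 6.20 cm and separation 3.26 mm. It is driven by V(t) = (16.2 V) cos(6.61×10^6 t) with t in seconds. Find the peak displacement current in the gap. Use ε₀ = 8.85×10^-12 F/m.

3.51×10^-3 A

(dE/dt)_max = V₀ω/d = 3.285×10^10 V/(m·s); ω = 6.61×10^6 rad/s.
I_d,max = ε₀ A (dE/dt)_max = (8.85×10^-12)(0.01208)(3.285×10^10) = 3.51×10^-3 A.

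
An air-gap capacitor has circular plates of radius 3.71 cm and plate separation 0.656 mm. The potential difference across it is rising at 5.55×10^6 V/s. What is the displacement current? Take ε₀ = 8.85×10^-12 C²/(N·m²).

3.24×10^-4 A

The displacement current equals the charging current C dV/dt. With C = ε₀A/d = (8.85×10^-12)(4.324×10^-3)/(6.56×10^-4) = 5.833×10^-11 F, I_d = (5.833×10^-11)(5.55×10^6) = 3.24×10^-4 A.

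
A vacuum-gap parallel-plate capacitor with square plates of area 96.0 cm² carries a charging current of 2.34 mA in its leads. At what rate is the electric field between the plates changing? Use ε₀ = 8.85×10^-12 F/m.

The displacement current between the plates equals the conduction current, I_d = 2.34 mA.
Since I_d = ε₀ A dE/dt, dE/dt = I_d/(ε₀A) = (2.34×10^-3)/((8.85×10^-12)(9.60×10^-3)) = 2.75×10^10 V/(m·s).

2.75×10^10 V/(m·s)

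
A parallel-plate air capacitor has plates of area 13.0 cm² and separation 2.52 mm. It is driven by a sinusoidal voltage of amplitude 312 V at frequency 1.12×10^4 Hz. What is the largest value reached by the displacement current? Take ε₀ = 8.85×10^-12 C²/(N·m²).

C = ε₀A/d = (8.85×10^-12)(1.30×10^-3)/(2.52×10^-3) = 4.565×10^-12 F; ω = 2πf = 7.037×10^4 rad/s.
I_d = C dV/dt, so |I_d|_max = C V₀ ω = (4.565×10^-12)(312)(7.037×10^4) = 1.00×10^-4 A.

1.00×10^-4 A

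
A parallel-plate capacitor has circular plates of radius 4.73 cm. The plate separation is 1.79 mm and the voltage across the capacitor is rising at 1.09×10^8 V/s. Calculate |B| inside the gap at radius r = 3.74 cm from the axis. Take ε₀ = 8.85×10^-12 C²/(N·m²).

dE/dt = (dV/dt)/d = 6.089×10^10 V/(m·s); I_d = ε₀(πR²)(dE/dt) = (8.85×10^-12)(7.029×10^-3)(6.089×10^10) = 3.788×10^-3 A.
∮B·dl = μ₀ I_d,enc with I_d,enc = I_d r²/R² = 2.368×10^-3 A; so B = μ₀ I_d,enc/(2πr) = 1.27×10^-8 T.

1.27×10^-8 T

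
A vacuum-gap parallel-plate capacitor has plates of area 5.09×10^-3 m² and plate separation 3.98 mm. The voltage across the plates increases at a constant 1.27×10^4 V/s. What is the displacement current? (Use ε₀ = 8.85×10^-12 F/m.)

1.44×10^-7 A

The field between the plates is E = V/d, so dE/dt = (1.27×10^4)/(3.98×10^-3 m) = 3.191×10^6 V/(m·s).
I_d = ε₀ A (dE/dt) = (8.85×10^-12)(5.09×10^-3)(3.191×10^6) = 1.44×10^-7 A.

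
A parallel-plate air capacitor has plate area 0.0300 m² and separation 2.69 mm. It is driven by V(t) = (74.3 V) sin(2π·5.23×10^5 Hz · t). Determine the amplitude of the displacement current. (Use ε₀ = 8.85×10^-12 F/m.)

0.0241 A

(dE/dt)_max = V₀ω/d = 9.076×10^10 V/(m·s); ω = 2πf = 3.286×10^6 rad/s.
I_d,max = ε₀ A (dE/dt)_max = (8.85×10^-12)(0.0300)(9.076×10^10) = 0.0241 A.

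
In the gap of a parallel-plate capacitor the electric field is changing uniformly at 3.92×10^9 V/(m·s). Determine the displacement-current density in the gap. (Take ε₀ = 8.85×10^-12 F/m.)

J_d = ε₀ ∂E/∂t, so J_d = 0.0347 A/m².

0.0347 A/m²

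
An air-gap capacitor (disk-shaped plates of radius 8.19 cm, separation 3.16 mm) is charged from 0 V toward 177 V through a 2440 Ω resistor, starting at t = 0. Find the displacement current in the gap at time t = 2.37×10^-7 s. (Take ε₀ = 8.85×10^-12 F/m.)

C = ε₀A/d = (8.85×10^-12)(0.02107)/(3.16×10^-3) = 5.901×10^-11 F, so τ = RC = 1.440×10^-7 s.
The conduction current is I(t) = (V₀/R) e^(−t/τ), and the displacement current between the plates equals it.
t/τ = 1.646; I_d = (177/2440) · e^(−1.646) = (0.07254)(0.1928) = 0.0140 A.

0.0140 A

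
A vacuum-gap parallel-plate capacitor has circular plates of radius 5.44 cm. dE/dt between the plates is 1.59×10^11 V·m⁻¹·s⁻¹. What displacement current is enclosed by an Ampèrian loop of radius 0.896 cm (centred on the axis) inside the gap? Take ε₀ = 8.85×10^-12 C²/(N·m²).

3.55×10^-4 A

I_d = ε₀ dΦ_E/dt = ε₀ πR² (dE/dt) = (8.85×10^-12)(9.297×10^-3)(1.59×10^11) = 0.01308 A through the full plate area.
Through an area πr² the displacement current is I_d·(πr²/πR²) = I_d (r/R)² = 3.55×10^-4 A.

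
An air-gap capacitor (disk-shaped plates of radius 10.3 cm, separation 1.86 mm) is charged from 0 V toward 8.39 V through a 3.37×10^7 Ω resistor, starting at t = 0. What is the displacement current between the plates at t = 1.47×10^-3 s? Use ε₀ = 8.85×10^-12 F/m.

1.89×10^-7 A

C = ε₀A/d = (8.85×10^-12)(0.03333)/(1.86×10^-3) = 1.586×10^-10 F, so τ = RC = 5.345×10^-3 s.
The conduction current is I(t) = (V₀/R) e^(−t/τ), and the displacement current between the plates equals it.
t/τ = 0.2750; I_d = (8.39/3.37×10^7) · e^(−0.2750) = (2.490×10^-7)(0.7596) = 1.89×10^-7 A.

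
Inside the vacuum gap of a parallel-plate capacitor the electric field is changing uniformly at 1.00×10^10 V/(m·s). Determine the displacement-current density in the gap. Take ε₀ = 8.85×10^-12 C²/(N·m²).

0.0885 A/m²

The displacement-current density is ε₀ ∂E/∂t = (8.85×10^-12)(1.00×10^10) = 0.0885 A/m².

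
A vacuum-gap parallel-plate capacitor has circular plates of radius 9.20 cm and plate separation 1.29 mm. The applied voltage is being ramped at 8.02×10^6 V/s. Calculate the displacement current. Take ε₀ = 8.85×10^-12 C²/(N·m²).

1.46×10^-3 A

E = V/d so dE/dt = (dV/dt)/d = 6.217×10^9 V/(m·s), and I_d = ε₀ A dE/dt = (8.85×10^-12)(0.02659)(6.217×10^9) = 1.46×10^-3 A.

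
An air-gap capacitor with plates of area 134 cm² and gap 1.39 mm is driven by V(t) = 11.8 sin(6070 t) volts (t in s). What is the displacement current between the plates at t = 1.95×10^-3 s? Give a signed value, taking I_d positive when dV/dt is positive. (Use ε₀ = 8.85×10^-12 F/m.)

4.55×10^-6 A

dE/dt = (V₀ω/d)·cos(ωt) with ωt = 11.8365 rad: (11.8)(6070)(0.7453)/(1.39×10^-3) = 3.840×10^7 V/(m·s).
I_d = ε₀ A dE/dt = (8.85×10^-12)(0.0134)(3.840×10^7) = 4.55×10^-6 A.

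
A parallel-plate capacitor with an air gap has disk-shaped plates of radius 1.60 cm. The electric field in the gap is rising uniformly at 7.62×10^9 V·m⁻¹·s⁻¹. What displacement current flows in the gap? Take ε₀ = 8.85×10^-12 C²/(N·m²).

The displacement current is ε₀ times dΦ_E/dt = ε₀ A dE/dt = (8.85×10^-12)(8.042×10^-4)(7.62×10^9) = 5.42×10^-5 A.

5.42×10^-5 A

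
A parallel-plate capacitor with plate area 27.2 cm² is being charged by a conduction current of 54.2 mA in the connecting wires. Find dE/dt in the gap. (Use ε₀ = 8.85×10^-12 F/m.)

2.25×10^12 V/(m·s)

By continuity, I_d in the gap equals the 54.2 mA flowing in the wire.
Then dE/dt = I_d/(ε₀A) = 2.25×10^12 V/(m·s).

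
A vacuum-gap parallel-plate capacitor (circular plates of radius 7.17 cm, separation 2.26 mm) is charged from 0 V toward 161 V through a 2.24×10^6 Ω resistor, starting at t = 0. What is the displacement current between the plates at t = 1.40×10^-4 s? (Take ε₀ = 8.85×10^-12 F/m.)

C = ε₀A/d = (8.85×10^-12)(0.01615)/(2.26×10^-3) = 6.324×10^-11 F, so τ = RC = 1.417×10^-4 s.
The conduction current is I(t) = (V₀/R) e^(−t/τ), and the displacement current between the plates equals it.
t/τ = 0.9880; I_d = (161/2.24×10^6) · e^(−0.9880) = (7.187×10^-5)(0.3723) = 2.68×10^-5 A.

2.68×10^-5 A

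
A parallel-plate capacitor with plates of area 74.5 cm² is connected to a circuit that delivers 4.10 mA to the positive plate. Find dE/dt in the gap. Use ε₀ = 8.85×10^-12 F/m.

By continuity, I_d in the gap equals the 4.10 mA flowing in the wire.
Inverting I_d = ε₀ A dE/dt gives dE/dt = 4.10×10^-3 / (8.85×10^-12 · 7.45×10^-3) = 6.22×10^10 V/(m·s).

6.22×10^10 V/(m·s)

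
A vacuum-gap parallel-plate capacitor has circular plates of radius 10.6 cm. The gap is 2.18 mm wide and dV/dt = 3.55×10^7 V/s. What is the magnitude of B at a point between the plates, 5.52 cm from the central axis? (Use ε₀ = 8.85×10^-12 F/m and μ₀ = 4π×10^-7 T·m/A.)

5.00×10^-9 T

I_d = C dV/dt with C = ε₀πR²/d = 1.433×10^-10 F, so I_d = (1.433×10^-10)(3.55×10^7) = 5.087×10^-3 A.
An Ampèrian loop of radius r encloses a fraction (r/R)² of I_d. Then B·2πr = μ₀ I_d (r/R)², giving B = μ₀ I_d r/(2πR²) = 5.00×10^-9 T.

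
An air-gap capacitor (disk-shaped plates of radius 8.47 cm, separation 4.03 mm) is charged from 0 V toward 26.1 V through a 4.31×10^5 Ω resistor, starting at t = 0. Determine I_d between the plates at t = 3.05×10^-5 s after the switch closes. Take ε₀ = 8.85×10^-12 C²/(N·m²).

C = ε₀A/d = (8.85×10^-12)(0.02254)/(4.03×10^-3) = 4.950×10^-11 F, so τ = RC = 2.133×10^-5 s.
The conduction current is I(t) = (V₀/R) e^(−t/τ), and the displacement current between the plates equals it.
t/τ = 1.430; I_d = (26.1/4.31×10^5) · e^(−1.430) = (6.056×10^-5)(0.2393) = 1.45×10^-5 A.

1.45×10^-5 A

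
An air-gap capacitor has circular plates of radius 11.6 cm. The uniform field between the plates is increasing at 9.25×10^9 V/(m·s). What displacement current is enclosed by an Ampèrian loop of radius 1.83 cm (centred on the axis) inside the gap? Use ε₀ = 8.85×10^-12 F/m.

Total displacement current: I_d = ε₀(πR²)(dE/dt) = (8.85×10^-12)(0.04227)(9.25×10^9) = 3.460×10^-3 A.
Since J_d is uniform, the enclosed fraction is (r/R)² = 0.02489, giving I_d,enc = 8.61×10^-5 A.

8.61×10^-5 A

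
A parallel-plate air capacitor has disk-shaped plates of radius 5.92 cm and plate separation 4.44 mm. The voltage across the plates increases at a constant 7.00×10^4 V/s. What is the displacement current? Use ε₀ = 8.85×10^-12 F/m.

1.54×10^-6 A

The displacement current equals the charging current C dV/dt. With C = ε₀A/d = (8.85×10^-12)(0.01101)/(4.44×10^-3) = 2.195×10^-11 F, I_d = (2.195×10^-11)(7.00×10^4) = 1.54×10^-6 A.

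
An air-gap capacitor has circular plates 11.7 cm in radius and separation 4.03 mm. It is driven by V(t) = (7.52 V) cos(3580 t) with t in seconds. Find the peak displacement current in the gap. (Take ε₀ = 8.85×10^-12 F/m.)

2.54×10^-6 A

The displacement current equals the conduction current C dV/dt, which peaks at C V₀ ω.
With C = ε₀A/d = (8.85×10^-12)(0.04301)/(4.03×10^-3) = 9.445×10^-11 F and ω = 3580 rad/s, I_d,max = (9.445×10^-11)(7.52)(3580) = 2.54×10^-6 A.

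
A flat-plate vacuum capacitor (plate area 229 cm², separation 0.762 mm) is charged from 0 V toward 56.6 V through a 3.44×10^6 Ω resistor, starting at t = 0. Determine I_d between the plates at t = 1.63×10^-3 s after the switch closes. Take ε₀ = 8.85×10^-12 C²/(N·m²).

C = ε₀A/d = (8.85×10^-12)(0.0229)/(7.62×10^-4) = 2.660×10^-10 F, so τ = RC = 9.150×10^-4 s.
The conduction current is I(t) = (V₀/R) e^(−t/τ), and the displacement current between the plates equals it.
t/τ = 1.781; I_d = (56.6/3.44×10^6) · e^(−1.781) = (1.645×10^-5)(0.1685) = 2.77×10^-6 A.

2.77×10^-6 A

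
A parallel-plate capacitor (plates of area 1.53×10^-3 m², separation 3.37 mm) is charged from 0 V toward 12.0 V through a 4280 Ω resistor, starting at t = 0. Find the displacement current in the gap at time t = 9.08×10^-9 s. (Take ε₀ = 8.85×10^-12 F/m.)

1.65×10^-3 A

C = ε₀A/d = (8.85×10^-12)(1.53×10^-3)/(3.37×10^-3) = 4.018×10^-12 F, so τ = RC = 1.720×10^-8 s.
The conduction current is I(t) = (V₀/R) e^(−t/τ), and the displacement current between the plates equals it.
t/τ = 0.5279; I_d = (12.0/4280) · e^(−0.5279) = (2.804×10^-3)(0.5898) = 1.65×10^-3 A.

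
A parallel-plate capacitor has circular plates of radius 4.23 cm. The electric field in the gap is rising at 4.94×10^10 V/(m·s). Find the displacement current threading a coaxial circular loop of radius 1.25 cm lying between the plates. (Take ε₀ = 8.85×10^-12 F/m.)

Total displacement current: I_d = ε₀(πR²)(dE/dt) = (8.85×10^-12)(5.621×10^-3)(4.94×10^10) = 2.457×10^-3 A.
Through an area πr² the displacement current is I_d·(πr²/πR²) = I_d (r/R)² = 2.15×10^-4 A.

2.15×10^-4 A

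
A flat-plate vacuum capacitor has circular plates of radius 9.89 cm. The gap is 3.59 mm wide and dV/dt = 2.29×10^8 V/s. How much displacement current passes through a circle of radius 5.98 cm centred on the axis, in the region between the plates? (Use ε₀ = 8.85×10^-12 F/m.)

6.34×10^-3 A

With E = V/d, dE/dt = 6.379×10^10 V/(m·s) and πR² = 0.03073 m², giving I_d = ε₀ πR² dE/dt = 0.01735 A.
Through an area πr² the displacement current is I_d·(πr²/πR²) = I_d (r/R)² = 6.34×10^-3 A.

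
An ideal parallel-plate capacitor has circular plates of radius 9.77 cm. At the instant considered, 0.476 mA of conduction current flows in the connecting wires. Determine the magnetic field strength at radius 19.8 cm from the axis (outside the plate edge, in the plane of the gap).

4.81×10^-10 T

By continuity the displacement current in the gap matches the conduction current: I_d = 4.76×10^-4 A.
With r > R the enclosed displacement current is the full I_d; B = μ₀ I_d / (2πr) = 4.81×10^-10 T.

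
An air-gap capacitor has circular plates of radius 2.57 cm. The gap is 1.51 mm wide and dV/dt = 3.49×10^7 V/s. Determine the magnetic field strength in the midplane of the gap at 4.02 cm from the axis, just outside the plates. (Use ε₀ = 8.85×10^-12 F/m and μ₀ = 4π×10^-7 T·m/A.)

2.11×10^-9 T

dE/dt = (dV/dt)/d = 2.311×10^10 V/(m·s); I_d = ε₀(πR²)(dE/dt) = (8.85×10^-12)(2.075×10^-3)(2.311×10^10) = 4.244×10^-4 A.
For r ≥ R the full I_d is enclosed: B = μ₀ I_d/(2πr) = (4π×10^-7)(4.244×10^-4)/(2π·0.0402) = 2.11×10^-9 T.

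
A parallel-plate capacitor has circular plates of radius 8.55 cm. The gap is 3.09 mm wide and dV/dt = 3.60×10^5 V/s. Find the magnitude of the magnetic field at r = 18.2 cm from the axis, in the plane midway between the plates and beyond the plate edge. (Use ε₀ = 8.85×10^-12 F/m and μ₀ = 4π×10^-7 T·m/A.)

2.60×10^-11 T

dE/dt = (dV/dt)/d = 1.165×10^8 V/(m·s); I_d = ε₀(πR²)(dE/dt) = (8.85×10^-12)(0.02297)(1.165×10^8) = 2.368×10^-5 A.
With r > R the enclosed displacement current is the full I_d; B = μ₀ I_d / (2πr) = 2.60×10^-11 T.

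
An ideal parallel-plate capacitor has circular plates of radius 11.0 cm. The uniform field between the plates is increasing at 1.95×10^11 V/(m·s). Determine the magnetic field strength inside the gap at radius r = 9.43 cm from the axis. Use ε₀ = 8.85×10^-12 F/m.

Through the whole plate area (πR² = 0.03801 m²), I_d = ε₀ πR² dE/dt = 0.06560 A.
An Ampèrian loop of radius r encloses a fraction (r/R)² of I_d. Then B·2πr = μ₀ I_d (r/R)², giving B = μ₀ I_d r/(2πR²) = 1.02×10^-7 T.

1.02×10^-7 T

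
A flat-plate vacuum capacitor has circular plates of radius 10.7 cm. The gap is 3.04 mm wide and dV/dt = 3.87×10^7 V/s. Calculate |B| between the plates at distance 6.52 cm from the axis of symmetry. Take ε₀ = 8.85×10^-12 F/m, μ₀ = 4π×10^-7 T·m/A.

I_d = C dV/dt with C = ε₀πR²/d = 1.047×10^-10 F, so I_d = (1.047×10^-10)(3.87×10^7) = 4.052×10^-3 A.
For r < R the Ampère–Maxwell law gives B(2πr) = μ₀ I_d (r²/R²), so B = μ₀ I_d r/(2πR²) = (4π×10^-7)(4.052×10^-3)(0.0652)/(2π·0.107²) = 4.62×10^-9 T.

4.62×10^-9 T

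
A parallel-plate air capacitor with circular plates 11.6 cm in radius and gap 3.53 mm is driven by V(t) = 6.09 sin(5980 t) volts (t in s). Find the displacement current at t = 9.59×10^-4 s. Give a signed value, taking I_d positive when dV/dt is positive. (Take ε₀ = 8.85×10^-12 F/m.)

dE/dt = (V₀ω/d)·cos(ωt) with ωt = 5.73482 rad: (6.09)(5980)(0.8534)/(3.53×10^-3) = 8.804×10^6 V/(m·s).
I_d = ε₀ A dE/dt = (8.85×10^-12)(0.04227)(8.804×10^6) = 3.29×10^-6 A.

3.29×10^-6 A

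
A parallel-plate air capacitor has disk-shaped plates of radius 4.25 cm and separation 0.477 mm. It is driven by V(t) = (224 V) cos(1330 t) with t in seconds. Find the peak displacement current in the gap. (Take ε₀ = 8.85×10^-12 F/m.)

C = ε₀A/d = (8.85×10^-12)(5.675×10^-3)/(4.77×10^-4) = 1.053×10^-10 F; ω = 1330 rad/s.
I_d = C dV/dt, so |I_d|_max = C V₀ ω = (1.053×10^-10)(224)(1330) = 3.14×10^-5 A.

3.14×10^-5 A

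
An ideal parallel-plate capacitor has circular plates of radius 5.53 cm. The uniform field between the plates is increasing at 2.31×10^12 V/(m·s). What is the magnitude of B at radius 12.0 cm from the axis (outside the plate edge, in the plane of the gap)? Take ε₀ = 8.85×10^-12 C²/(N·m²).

3.27×10^-7 T

Through the whole plate area (πR² = 9.607×10^-3 m²), I_d = ε₀ πR² dE/dt = 0.1964 A.
Outside the plates the loop encloses all of I_d, so B·2πr = μ₀ I_d and B = 3.27×10^-7 T.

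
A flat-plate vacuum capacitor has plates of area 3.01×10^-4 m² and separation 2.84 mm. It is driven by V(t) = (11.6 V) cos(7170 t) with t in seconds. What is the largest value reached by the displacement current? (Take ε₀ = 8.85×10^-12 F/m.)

C = ε₀A/d = (8.85×10^-12)(3.01×10^-4)/(2.84×10^-3) = 9.380×10^-13 F; ω = 7170 rad/s.
I_d = C dV/dt, so |I_d|_max = C V₀ ω = (9.380×10^-13)(11.6)(7170) = 7.80×10^-8 A.

7.80×10^-8 A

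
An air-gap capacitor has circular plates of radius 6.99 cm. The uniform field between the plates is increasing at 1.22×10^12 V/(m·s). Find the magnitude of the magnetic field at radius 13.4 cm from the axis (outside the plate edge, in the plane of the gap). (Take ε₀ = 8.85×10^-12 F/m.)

2.47×10^-7 T

Total displacement current: I_d = ε₀(πR²)(dE/dt) = (8.85×10^-12)(0.01535)(1.22×10^12) = 0.1657 A.
For r ≥ R the full I_d is enclosed: B = μ₀ I_d/(2πr) = (4π×10^-7)(0.1657)/(2π·0.134) = 2.47×10^-7 T.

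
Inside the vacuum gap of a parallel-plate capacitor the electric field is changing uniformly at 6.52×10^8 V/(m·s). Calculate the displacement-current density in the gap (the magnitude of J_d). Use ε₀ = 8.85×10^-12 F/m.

The displacement-current density is ε₀ ∂E/∂t = (8.85×10^-12)(6.52×10^8) = 5.77×10^-3 A/m².

5.77×10^-3 A/m²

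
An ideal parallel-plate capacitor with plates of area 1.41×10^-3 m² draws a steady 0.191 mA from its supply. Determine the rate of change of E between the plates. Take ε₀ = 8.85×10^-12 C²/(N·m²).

1.53×10^10 V/(m·s)

By continuity, I_d in the gap equals the 0.191 mA flowing in the wire.
Inverting I_d = ε₀ A dE/dt gives dE/dt = 1.91×10^-4 / (8.85×10^-12 · 1.41×10^-3) = 1.53×10^10 V/(m·s).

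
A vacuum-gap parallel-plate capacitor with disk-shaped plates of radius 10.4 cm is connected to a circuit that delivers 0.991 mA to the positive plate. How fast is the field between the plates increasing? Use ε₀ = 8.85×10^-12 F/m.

3.30×10^9 V/(m·s)

Charge continuity gives I_d = I = 9.91×10^-4 A between the plates.
Then dE/dt = I_d/(ε₀A) = 3.30×10^9 V/(m·s).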